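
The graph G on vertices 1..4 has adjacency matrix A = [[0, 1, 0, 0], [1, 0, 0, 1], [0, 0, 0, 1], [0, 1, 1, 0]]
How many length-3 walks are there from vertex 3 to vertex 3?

0

The number of length-3 walks from vertex 3 to vertex 3 is entry (3,3) of A³, where A is the adjacency matrix.
A² = [[1, 0, 0, 1], [0, 2, 1, 0], [0, 1, 1, 0], [1, 0, 0, 2]]
A³ = [[0, 2, 1, 0], [2, 0, 0, 3], [1, 0, 0, 2], [0, 3, 2, 0]]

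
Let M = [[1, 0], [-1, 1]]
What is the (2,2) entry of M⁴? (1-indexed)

M = I + N where N = [[0, 0], [-1, 0]] is strictly lower-triangular, so N² = 0.
(I + N)⁴ = I + 4·N = [[1, 0], [-4, 1]].

1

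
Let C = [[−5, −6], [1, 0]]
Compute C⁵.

[[−665, −1266], [211, 390]]

tr C = −5 and det C = 6, so the characteristic polynomial is λ² − (−5)λ + (6) with roots −2 and −3.
Eigenvectors give P = [[−2, −3], [1, 1]] with P⁻¹ = [[1, 3], [−1, −2]], and C = P·diag(−2, −3)·P⁻¹.
Then C⁵ = P·diag(−32, −243)·P⁻¹ = [[64, 729], [−32, −243]] · [[1, 3], [−1, −2]] = [[−665, −1266], [211, 390]].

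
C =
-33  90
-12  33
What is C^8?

tr C = 0 and det C = -9, so the characteristic polynomial is λ² − (0)λ + (-9) with roots 3 and -3.
Eigenvectors give P = [[5, 3], [2, 1]] with P⁻¹ = [[-1, 3], [2, -5]], and C = P·diag(3, -3)·P⁻¹.
Then C^8 = P·diag(6561, 6561)·P⁻¹ = [[32805, 19683], [13122, 6561]] · [[-1, 3], [2, -5]] = [[6561, 0], [0, 6561]].

[[6561, 0], [0, 6561]]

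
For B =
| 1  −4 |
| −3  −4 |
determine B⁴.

B² = [[13, 12], [9, 28]]
B³ = [[−23, −100], [−75, −148]]
B⁴ = [[277, 492], [369, 892]]

[[277, 492], [369, 892]]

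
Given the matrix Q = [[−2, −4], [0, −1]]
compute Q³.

[[−8, −28], [0, −1]]

Q² = [[4, 12], [0, 1]]
Q³ = [[−8, −28], [0, −1]]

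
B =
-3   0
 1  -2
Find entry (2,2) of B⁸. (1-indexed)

tr B = -5 and det B = 6, so the characteristic polynomial is λ² − (-5)λ + (6) with roots -2 and -3.
Eigenvectors give P = [[0, 1], [-1, -1]] with P⁻¹ = [[-1, -1], [1, 0]], and B = P·diag(-2, -3)·P⁻¹.
Then B⁸ = P·diag(256, 6561)·P⁻¹ = [[0, 6561], [-256, -6561]] · [[-1, -1], [1, 0]] = [[6561, 0], [-6305, 256]].

256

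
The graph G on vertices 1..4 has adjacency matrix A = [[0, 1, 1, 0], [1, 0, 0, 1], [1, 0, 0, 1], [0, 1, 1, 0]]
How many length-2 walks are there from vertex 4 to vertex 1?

2

The number of length-2 walks from vertex 4 to vertex 1 is entry (4,1) of A^2, where A is the adjacency matrix.
A^2 = [[2, 0, 0, 2], [0, 2, 2, 0], [0, 2, 2, 0], [2, 0, 0, 2]]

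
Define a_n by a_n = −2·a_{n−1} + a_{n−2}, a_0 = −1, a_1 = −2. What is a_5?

−46

With companion matrix T = [[−2, 1], [1, 0]], [a_n, a_{n−1}]ᵀ = T·[a_{n−1}, a_{n−2}]ᵀ, so [a_5, a_4]ᵀ = T^4·[a_1, a_0]ᵀ.
T^4 = [[29, −12], [−12, 5]], giving [a_5, a_4]ᵀ = [[−46], [19]].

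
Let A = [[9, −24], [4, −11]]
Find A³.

[[57, −168], [28, −83]]

tr A = −2 and det A = −3, so the characteristic polynomial is λ² − (−2)λ + (−3) with roots −3 and 1.
Eigenvectors give P = [[2, 3], [1, 1]] with P⁻¹ = [[−1, 3], [1, −2]], and A = P·diag(−3, 1)·P⁻¹.
Then A³ = P·diag(−27, 1)·P⁻¹ = [[−54, 3], [−27, 1]] · [[−1, 3], [1, −2]] = [[57, −168], [28, −83]].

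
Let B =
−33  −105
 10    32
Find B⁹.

[[−140853, −424095], [40390, 121682]]

tr B = −1 and det B = −6, so the characteristic polynomial is λ² − (−1)λ + (−6) with roots 2 and −3.
Eigenvectors give P = [[−3, 7], [1, −2]] with P⁻¹ = [[2, 7], [1, 3]], and B = P·diag(2, −3)·P⁻¹.
Then B⁹ = P·diag(512, −19683)·P⁻¹ = [[−1536, −137781], [512, 39366]] · [[2, 7], [1, 3]] = [[−140853, −424095], [40390, 121682]].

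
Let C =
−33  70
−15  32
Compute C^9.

[[−140853, 282730], [−60585, 121682]]

tr C = −1 and det C = −6, so the characteristic polynomial is λ² − (−1)λ + (−6) with roots −3 and 2.
Eigenvectors give P = [[7, 2], [3, 1]] with P⁻¹ = [[1, −2], [−3, 7]], and C = P·diag(−3, 2)·P⁻¹.
Then C^9 = P·diag(−19683, 512)·P⁻¹ = [[−137781, 1024], [−59049, 512]] · [[1, −2], [−3, 7]] = [[−140853, 282730], [−60585, 121682]].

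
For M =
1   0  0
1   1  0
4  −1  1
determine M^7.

[[1, 0, 0], [7, 1, 0], [7, −7, 1]]

M = I + N where N = [[0, 0, 0], [1, 0, 0], [4, −1, 0]] is strictly lower-triangular, so N^3 = 0.
(I + N)^7 = I + 7·N + 21·N^2 = [[1, 0, 0], [7, 1, 0], [7, −7, 1]].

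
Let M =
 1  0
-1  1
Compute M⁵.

M = I + N where N = [[0, 0], [-1, 0]] is strictly lower-triangular, so N² = 0.
(I + N)⁵ = I + 5·N = [[1, 0], [-5, 1]].

[[1, 0], [-5, 1]]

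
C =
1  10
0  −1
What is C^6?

[[1, 0], [0, 1]]

C² = I (check: tr C = 0 and det C = −1), so C^6 = I since 6 is even.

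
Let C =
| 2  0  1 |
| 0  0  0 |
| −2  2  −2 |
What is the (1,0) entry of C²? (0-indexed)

0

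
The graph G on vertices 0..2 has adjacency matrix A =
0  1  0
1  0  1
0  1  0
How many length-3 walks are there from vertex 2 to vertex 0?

0

The number of length-3 walks from vertex 2 to vertex 0 is entry (2,0) of A³, where A is the adjacency matrix.
A² = [[1, 0, 1], [0, 2, 0], [1, 0, 1]]
A³ = [[0, 2, 0], [2, 0, 2], [0, 2, 0]]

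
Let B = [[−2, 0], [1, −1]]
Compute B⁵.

tr B = −3 and det B = 2, so the characteristic polynomial is λ² − (−3)λ + (2) with roots −1 and −2.
Eigenvectors give P = [[0, −1], [1, 1]] with P⁻¹ = [[1, 1], [−1, 0]], and B = P·diag(−1, −2)·P⁻¹.
Then B⁵ = P·diag(−1, −32)·P⁻¹ = [[0, 32], [−1, −32]] · [[1, 1], [−1, 0]] = [[−32, 0], [31, −1]].

[[−32, 0], [31, −1]]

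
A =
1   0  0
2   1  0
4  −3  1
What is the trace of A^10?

A = I + N where N = [[0, 0, 0], [2, 0, 0], [4, −3, 0]] is strictly lower-triangular, so N^3 = 0.
(I + N)^10 = I + 10·N + 45·N^2 = [[1, 0, 0], [20, 1, 0], [−230, −30, 1]].

3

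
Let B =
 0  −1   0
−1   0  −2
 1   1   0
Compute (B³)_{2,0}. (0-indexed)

B² = [[1, 0, 2], [−2, −1, 0], [−1, −1, −2]]
B³ = [[2, 1, 0], [1, 2, 2], [−1, −1, 2]]

−1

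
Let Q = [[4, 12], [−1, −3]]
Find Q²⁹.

[[4, 12], [−1, −3]]

Q² = Q (a projection; rank 1, trace 1), so Q²⁹ = Q.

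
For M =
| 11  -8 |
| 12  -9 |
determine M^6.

[[2185, -1456], [2184, -1455]]

tr M = 2 and det M = -3, so the characteristic polynomial is λ² − (2)λ + (-3) with roots 3 and -1.
Eigenvectors give P = [[1, -2], [1, -3]] with P⁻¹ = [[3, -2], [1, -1]], and M = P·diag(3, -1)·P⁻¹.
Then M^6 = P·diag(729, 1)·P⁻¹ = [[729, -2], [729, -3]] · [[3, -2], [1, -1]] = [[2185, -1456], [2184, -1455]].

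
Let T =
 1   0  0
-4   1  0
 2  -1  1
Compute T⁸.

[[1, 0, 0], [-32, 1, 0], [128, -8, 1]]

T = I + N where N = [[0, 0, 0], [-4, 0, 0], [2, -1, 0]] is strictly lower-triangular, so N³ = 0.
(I + N)⁸ = I + 8·N + 28·N² = [[1, 0, 0], [-32, 1, 0], [128, -8, 1]].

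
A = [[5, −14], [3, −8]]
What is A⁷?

[[761, −1778], [381, −890]]

tr A = −3 and det A = 2, so the characteristic polynomial is λ² − (−3)λ + (2) with roots −1 and −2.
Eigenvectors give P = [[7, 2], [3, 1]] with P⁻¹ = [[1, −2], [−3, 7]], and A = P·diag(−1, −2)·P⁻¹.
Then A⁷ = P·diag(−1, −128)·P⁻¹ = [[−7, −256], [−3, −128]] · [[1, −2], [−3, 7]] = [[761, −1778], [381, −890]].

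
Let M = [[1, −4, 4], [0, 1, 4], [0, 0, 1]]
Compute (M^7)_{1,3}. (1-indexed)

−308

M = I + N where N = [[0, −4, 4], [0, 0, 4], [0, 0, 0]] is strictly upper-triangular, so N^3 = 0.
(I + N)^7 = I + 7·N + 21·N^2 = [[1, −28, −308], [0, 1, 28], [0, 0, 1]].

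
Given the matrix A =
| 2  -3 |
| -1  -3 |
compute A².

[[7, 3], [1, 12]]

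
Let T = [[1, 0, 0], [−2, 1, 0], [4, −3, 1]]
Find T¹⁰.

T = I + N where N = [[0, 0, 0], [−2, 0, 0], [4, −3, 0]] is strictly lower-triangular, so N³ = 0.
(I + N)¹⁰ = I + 10·N + 45·N² = [[1, 0, 0], [−20, 1, 0], [310, −30, 1]].

[[1, 0, 0], [−20, 1, 0], [310, −30, 1]]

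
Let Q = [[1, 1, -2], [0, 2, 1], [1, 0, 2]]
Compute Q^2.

[[-1, 3, -5], [1, 4, 4], [3, 1, 2]]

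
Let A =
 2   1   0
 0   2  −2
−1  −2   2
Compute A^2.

[[4, 4, −2], [2, 8, −8], [−4, −9, 8]]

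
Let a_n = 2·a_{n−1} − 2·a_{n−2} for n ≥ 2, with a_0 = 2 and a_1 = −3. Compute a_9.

With companion matrix M = [[2, −2], [1, 0]], [a_n, a_{n−1}]ᵀ = M·[a_{n−1}, a_{n−2}]ᵀ, so [a_9, a_8]ᵀ = M^8·[a_1, a_0]ᵀ.
M^8 = [[16, 0], [0, 16]], giving [a_9, a_8]ᵀ = [[−48], [32]].

−48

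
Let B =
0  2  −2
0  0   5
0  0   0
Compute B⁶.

B is strictly triangular, hence nilpotent: B³ = 0, so B⁶ = 0.

[[0, 0, 0], [0, 0, 0], [0, 0, 0]]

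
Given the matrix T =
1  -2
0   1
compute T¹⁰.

T = I + N where N = [[0, -2], [0, 0]] is strictly upper-triangular, so N² = 0.
(I + N)¹⁰ = I + 10·N = [[1, -20], [0, 1]].

[[1, -20], [0, 1]]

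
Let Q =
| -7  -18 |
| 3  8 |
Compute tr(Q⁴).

17

tr Q = 1 and det Q = -2, so the characteristic polynomial is λ² − (1)λ + (-2) with roots -1 and 2.
Eigenvectors give P = [[-3, -2], [1, 1]] with P⁻¹ = [[-1, -2], [1, 3]], and Q = P·diag(-1, 2)·P⁻¹.
Then Q⁴ = P·diag(1, 16)·P⁻¹ = [[-3, -32], [1, 16]] · [[-1, -2], [1, 3]] = [[-29, -90], [15, 46]].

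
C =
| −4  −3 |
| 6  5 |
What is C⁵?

tr C = 1 and det C = −2, so the characteristic polynomial is λ² − (1)λ + (−2) with roots 2 and −1.
Eigenvectors give P = [[−1, −1], [2, 1]] with P⁻¹ = [[1, 1], [−2, −1]], and C = P·diag(2, −1)·P⁻¹.
Then C⁵ = P·diag(32, −1)·P⁻¹ = [[−32, 1], [64, −1]] · [[1, 1], [−2, −1]] = [[−34, −33], [66, 65]].

[[−34, −33], [66, 65]]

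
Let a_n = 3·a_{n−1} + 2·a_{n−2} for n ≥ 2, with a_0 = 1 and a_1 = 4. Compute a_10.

363314

With companion matrix T = [[3, 2], [1, 0]], [a_n, a_{n−1}]ᵀ = T·[a_{n−1}, a_{n−2}]ᵀ, so [a_10, a_9]ᵀ = T⁹·[a_1, a_0]ᵀ.
T⁹ = [[79647, 44726], [22363, 12558]], giving [a_10, a_9]ᵀ = [[363314], [102010]].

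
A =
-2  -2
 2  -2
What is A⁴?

[[-64, 0], [0, -64]]

A² = [[0, 8], [-8, 0]]
A³ = [[16, -16], [16, 16]]
A⁴ = [[-64, 0], [0, -64]]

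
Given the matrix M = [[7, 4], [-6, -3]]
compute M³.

tr M = 4 and det M = 3, so the characteristic polynomial is λ² − (4)λ + (3) with roots 3 and 1.
Eigenvectors give P = [[-1, -2], [1, 3]] with P⁻¹ = [[-3, -2], [1, 1]], and M = P·diag(3, 1)·P⁻¹.
Then M³ = P·diag(27, 1)·P⁻¹ = [[-27, -2], [27, 3]] · [[-3, -2], [1, 1]] = [[79, 52], [-78, -51]].

[[79, 52], [-78, -51]]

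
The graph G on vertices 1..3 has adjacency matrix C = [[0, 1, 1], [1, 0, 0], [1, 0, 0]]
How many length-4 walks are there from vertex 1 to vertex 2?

The number of length-4 walks from vertex 1 to vertex 2 is entry (1,2) of C⁴, where C is the adjacency matrix.
C² = [[2, 0, 0], [0, 1, 1], [0, 1, 1]]
C³ = [[0, 2, 2], [2, 0, 0], [2, 0, 0]]
C⁴ = [[4, 0, 0], [0, 2, 2], [0, 2, 2]]

0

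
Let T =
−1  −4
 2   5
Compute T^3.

[[−25, −52], [26, 53]]

tr T = 4 and det T = 3, so the characteristic polynomial is λ² − (4)λ + (3) with roots 3 and 1.
Eigenvectors give P = [[1, −2], [−1, 1]] with P⁻¹ = [[−1, −2], [−1, −1]], and T = P·diag(3, 1)·P⁻¹.
Then T^3 = P·diag(27, 1)·P⁻¹ = [[27, −2], [−27, 1]] · [[−1, −2], [−1, −1]] = [[−25, −52], [26, 53]].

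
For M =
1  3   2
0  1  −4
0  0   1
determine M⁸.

M = I + N where N = [[0, 3, 2], [0, 0, −4], [0, 0, 0]] is strictly upper-triangular, so N³ = 0.
(I + N)⁸ = I + 8·N + 28·N² = [[1, 24, −320], [0, 1, −32], [0, 0, 1]].

[[1, 24, −320], [0, 1, −32], [0, 0, 1]]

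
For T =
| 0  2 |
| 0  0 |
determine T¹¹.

[[0, 0], [0, 0]]

T is strictly triangular, hence nilpotent: T² = 0, so T¹¹ = 0.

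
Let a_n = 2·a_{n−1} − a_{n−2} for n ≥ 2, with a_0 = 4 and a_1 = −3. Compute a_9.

With companion matrix A = [[2, −1], [1, 0]], [a_n, a_{n−1}]ᵀ = A·[a_{n−1}, a_{n−2}]ᵀ, so [a_9, a_8]ᵀ = A⁸·[a_1, a_0]ᵀ.
A⁸ = [[9, −8], [8, −7]], giving [a_9, a_8]ᵀ = [[−59], [−52]].

−59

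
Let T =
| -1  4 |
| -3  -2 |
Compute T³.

T² = [[-11, -12], [9, -8]]
T³ = [[47, -20], [15, 52]]

[[47, -20], [15, 52]]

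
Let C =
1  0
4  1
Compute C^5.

[[1, 0], [20, 1]]

C = I + N where N = [[0, 0], [4, 0]] is strictly lower-triangular, so N^2 = 0.
(I + N)^5 = I + 5·N = [[1, 0], [20, 1]].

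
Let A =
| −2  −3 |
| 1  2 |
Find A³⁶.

[[1, 0], [0, 1]]

A² = I (check: tr A = 0 and det A = −1), so A³⁶ = I since 36 is even.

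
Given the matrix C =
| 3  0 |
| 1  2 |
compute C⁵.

tr C = 5 and det C = 6, so the characteristic polynomial is λ² − (5)λ + (6) with roots 3 and 2.
Eigenvectors give P = [[−1, 0], [−1, 1]] with P⁻¹ = [[−1, 0], [−1, 1]], and C = P·diag(3, 2)·P⁻¹.
Then C⁵ = P·diag(243, 32)·P⁻¹ = [[−243, 0], [−243, 32]] · [[−1, 0], [−1, 1]] = [[243, 0], [211, 32]].

[[243, 0], [211, 32]]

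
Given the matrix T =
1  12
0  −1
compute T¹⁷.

T² = I (check: tr T = 0 and det T = −1), so T¹⁷ = T since 17 is odd.

[[1, 12], [0, −1]]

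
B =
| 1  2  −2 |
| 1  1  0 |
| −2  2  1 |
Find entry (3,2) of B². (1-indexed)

0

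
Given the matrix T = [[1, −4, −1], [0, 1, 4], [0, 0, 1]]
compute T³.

T = I + N where N = [[0, −4, −1], [0, 0, 4], [0, 0, 0]] is strictly upper-triangular, so N³ = 0.
(I + N)³ = I + 3·N + 3·N² = [[1, −12, −51], [0, 1, 12], [0, 0, 1]].

[[1, −12, −51], [0, 1, 12], [0, 0, 1]]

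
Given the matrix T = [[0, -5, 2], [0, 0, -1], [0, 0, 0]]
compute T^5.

T is strictly triangular, hence nilpotent: T^3 = 0, so T^5 = 0.

[[0, 0, 0], [0, 0, 0], [0, 0, 0]]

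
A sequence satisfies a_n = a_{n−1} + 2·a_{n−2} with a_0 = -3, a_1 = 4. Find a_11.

With companion matrix B = [[1, 2], [1, 0]], [a_n, a_{n−1}]ᵀ = B·[a_{n−1}, a_{n−2}]ᵀ, so [a_11, a_10]ᵀ = B¹⁰·[a_1, a_0]ᵀ.
B¹⁰ = [[683, 682], [341, 342]], giving [a_11, a_10]ᵀ = [[686], [338]].

686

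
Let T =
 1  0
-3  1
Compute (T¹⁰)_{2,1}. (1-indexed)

T = I + N where N = [[0, 0], [-3, 0]] is strictly lower-triangular, so N² = 0.
(I + N)¹⁰ = I + 10·N = [[1, 0], [-30, 1]].

-30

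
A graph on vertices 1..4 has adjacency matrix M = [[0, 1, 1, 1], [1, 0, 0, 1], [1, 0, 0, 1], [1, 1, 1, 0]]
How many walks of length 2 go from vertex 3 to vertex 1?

1

The number of length-2 walks from vertex 3 to vertex 1 is entry (3,1) of M², where M is the adjacency matrix.
M² = [[3, 1, 1, 2], [1, 2, 2, 1], [1, 2, 2, 1], [2, 1, 1, 3]]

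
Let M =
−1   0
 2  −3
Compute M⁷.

[[−1, 0], [2186, −2187]]

tr M = −4 and det M = 3, so the characteristic polynomial is λ² − (−4)λ + (3) with roots −1 and −3.
Eigenvectors give P = [[−1, 0], [−1, 1]] with P⁻¹ = [[−1, 0], [−1, 1]], and M = P·diag(−1, −3)·P⁻¹.
Then M⁷ = P·diag(−1, −2187)·P⁻¹ = [[1, 0], [1, −2187]] · [[−1, 0], [−1, 1]] = [[−1, 0], [2186, −2187]].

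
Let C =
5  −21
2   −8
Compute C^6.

tr C = −3 and det C = 2, so the characteristic polynomial is λ² − (−3)λ + (2) with roots −2 and −1.
Eigenvectors give P = [[−3, 7], [−1, 2]] with P⁻¹ = [[2, −7], [1, −3]], and C = P·diag(−2, −1)·P⁻¹.
Then C^6 = P·diag(64, 1)·P⁻¹ = [[−192, 7], [−64, 2]] · [[2, −7], [1, −3]] = [[−377, 1323], [−126, 442]].

[[−377, 1323], [−126, 442]]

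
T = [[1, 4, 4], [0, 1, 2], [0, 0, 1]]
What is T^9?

[[1, 36, 324], [0, 1, 18], [0, 0, 1]]

T = I + N where N = [[0, 4, 4], [0, 0, 2], [0, 0, 0]] is strictly upper-triangular, so N^3 = 0.
(I + N)^9 = I + 9·N + 36·N^2 = [[1, 36, 324], [0, 1, 18], [0, 0, 1]].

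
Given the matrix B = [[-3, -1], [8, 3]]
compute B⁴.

B² = I (check: tr B = 0 and det B = -1), so B⁴ = I since 4 is even.

[[1, 0], [0, 1]]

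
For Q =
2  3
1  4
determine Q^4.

Q^2 = [[7, 18], [6, 19]]
Q^3 = [[32, 93], [31, 94]]
Q^4 = [[157, 468], [156, 469]]

[[157, 468], [156, 469]]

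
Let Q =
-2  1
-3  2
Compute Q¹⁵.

[[-2, 1], [-3, 2]]

Q² = I (check: tr Q = 0 and det Q = -1), so Q¹⁵ = Q since 15 is odd.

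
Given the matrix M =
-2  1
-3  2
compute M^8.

M² = I (check: tr M = 0 and det M = -1), so M^8 = I since 8 is even.

[[1, 0], [0, 1]]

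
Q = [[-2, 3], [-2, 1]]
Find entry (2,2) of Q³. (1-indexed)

Q² = [[-2, -3], [2, -5]]
Q³ = [[10, -9], [6, 1]]

1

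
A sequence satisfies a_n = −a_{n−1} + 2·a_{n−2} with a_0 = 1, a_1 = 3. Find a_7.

87

With companion matrix M = [[−1, 2], [1, 0]], [a_n, a_{n−1}]ᵀ = M·[a_{n−1}, a_{n−2}]ᵀ, so [a_7, a_6]ᵀ = M^6·[a_1, a_0]ᵀ.
M^6 = [[43, −42], [−21, 22]], giving [a_7, a_6]ᵀ = [[87], [−41]].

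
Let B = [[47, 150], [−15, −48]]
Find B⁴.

[[−569, −1950], [195, 666]]

tr B = −1 and det B = −6, so the characteristic polynomial is λ² − (−1)λ + (−6) with roots −3 and 2.
Eigenvectors give P = [[−3, 10], [1, −3]] with P⁻¹ = [[3, 10], [1, 3]], and B = P·diag(−3, 2)·P⁻¹.
Then B⁴ = P·diag(81, 16)·P⁻¹ = [[−243, 160], [81, −48]] · [[3, 10], [1, 3]] = [[−569, −1950], [195, 666]].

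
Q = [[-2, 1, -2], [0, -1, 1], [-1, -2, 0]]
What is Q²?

[[6, 1, 5], [-1, -1, -1], [2, 1, 0]]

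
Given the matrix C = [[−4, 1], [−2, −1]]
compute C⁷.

tr C = −5 and det C = 6, so the characteristic polynomial is λ² − (−5)λ + (6) with roots −3 and −2.
Eigenvectors give P = [[1, −1], [1, −2]] with P⁻¹ = [[2, −1], [1, −1]], and C = P·diag(−3, −2)·P⁻¹.
Then C⁷ = P·diag(−2187, −128)·P⁻¹ = [[−2187, 128], [−2187, 256]] · [[2, −1], [1, −1]] = [[−4246, 2059], [−4118, 1931]].

[[−4246, 2059], [−4118, 1931]]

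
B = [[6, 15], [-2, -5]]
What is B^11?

B² = B (a projection; rank 1, trace 1), so B^11 = B.

[[6, 15], [-2, -5]]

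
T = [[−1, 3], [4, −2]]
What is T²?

[[13, −9], [−12, 16]]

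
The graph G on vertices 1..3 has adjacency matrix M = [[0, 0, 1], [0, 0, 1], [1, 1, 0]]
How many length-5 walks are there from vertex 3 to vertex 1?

The number of length-5 walks from vertex 3 to vertex 1 is entry (3,1) of M⁵, where M is the adjacency matrix.
M² = [[1, 1, 0], [1, 1, 0], [0, 0, 2]]
M³ = [[0, 0, 2], [0, 0, 2], [2, 2, 0]]
M⁴ = [[2, 2, 0], [2, 2, 0], [0, 0, 4]]
M⁵ = [[0, 0, 4], [0, 0, 4], [4, 4, 0]]

4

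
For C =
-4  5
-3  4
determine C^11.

C² = I (check: tr C = 0 and det C = -1), so C^11 = C since 11 is odd.

[[-4, 5], [-3, 4]]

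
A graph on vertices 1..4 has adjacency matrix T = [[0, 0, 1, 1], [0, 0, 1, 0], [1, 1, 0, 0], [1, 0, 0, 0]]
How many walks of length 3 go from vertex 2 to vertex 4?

The number of length-3 walks from vertex 2 to vertex 4 is entry (2,4) of T^3, where T is the adjacency matrix.
T^2 = [[2, 1, 0, 0], [1, 1, 0, 0], [0, 0, 2, 1], [0, 0, 1, 1]]
T^3 = [[0, 0, 3, 2], [0, 0, 2, 1], [3, 2, 0, 0], [2, 1, 0, 0]]

1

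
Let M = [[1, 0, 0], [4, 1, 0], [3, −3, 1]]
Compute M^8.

[[1, 0, 0], [32, 1, 0], [−312, −24, 1]]

M = I + N where N = [[0, 0, 0], [4, 0, 0], [3, −3, 0]] is strictly lower-triangular, so N^3 = 0.
(I + N)^8 = I + 8·N + 28·N^2 = [[1, 0, 0], [32, 1, 0], [−312, −24, 1]].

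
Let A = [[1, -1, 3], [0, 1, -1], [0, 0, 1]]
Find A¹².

[[1, -12, 102], [0, 1, -12], [0, 0, 1]]

A = I + N where N = [[0, -1, 3], [0, 0, -1], [0, 0, 0]] is strictly upper-triangular, so N³ = 0.
(I + N)¹² = I + 12·N + 66·N² = [[1, -12, 102], [0, 1, -12], [0, 0, 1]].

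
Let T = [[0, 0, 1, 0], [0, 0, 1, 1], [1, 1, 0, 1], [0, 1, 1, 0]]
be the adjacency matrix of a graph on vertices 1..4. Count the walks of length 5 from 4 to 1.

The number of length-5 walks from vertex 4 to vertex 1 is entry (4,1) of T^5, where T is the adjacency matrix.
T^2 = [[1, 1, 0, 1], [1, 2, 1, 1], [0, 1, 3, 1], [1, 1, 1, 2]]
T^3 = [[0, 1, 3, 1], [1, 2, 4, 3], [3, 4, 2, 4], [1, 3, 4, 2]]
T^4 = [[3, 4, 2, 4], [4, 7, 6, 6], [2, 6, 11, 6], [4, 6, 6, 7]]
T^5 = [[2, 6, 11, 6], [6, 12, 17, 13], [11, 17, 14, 17], [6, 13, 17, 12]]

6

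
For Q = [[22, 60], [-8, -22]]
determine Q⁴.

tr Q = 0 and det Q = -4, so the characteristic polynomial is λ² − (0)λ + (-4) with roots 2 and -2.
Eigenvectors give P = [[-3, -5], [1, 2]] with P⁻¹ = [[-2, -5], [1, 3]], and Q = P·diag(2, -2)·P⁻¹.
Then Q⁴ = P·diag(16, 16)·P⁻¹ = [[-48, -80], [16, 32]] · [[-2, -5], [1, 3]] = [[16, 0], [0, 16]].

[[16, 0], [0, 16]]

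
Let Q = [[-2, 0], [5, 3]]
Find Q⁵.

tr Q = 1 and det Q = -6, so the characteristic polynomial is λ² − (1)λ + (-6) with roots 3 and -2.
Eigenvectors give P = [[0, -1], [1, 1]] with P⁻¹ = [[1, 1], [-1, 0]], and Q = P·diag(3, -2)·P⁻¹.
Then Q⁵ = P·diag(243, -32)·P⁻¹ = [[0, 32], [243, -32]] · [[1, 1], [-1, 0]] = [[-32, 0], [275, 243]].

[[-32, 0], [275, 243]]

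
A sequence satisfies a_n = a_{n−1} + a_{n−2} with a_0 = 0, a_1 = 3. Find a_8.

With companion matrix B = [[1, 1], [1, 0]], [a_n, a_{n−1}]ᵀ = B·[a_{n−1}, a_{n−2}]ᵀ, so [a_8, a_7]ᵀ = B⁷·[a_1, a_0]ᵀ.
B⁷ = [[21, 13], [13, 8]], giving [a_8, a_7]ᵀ = [[63], [39]].

63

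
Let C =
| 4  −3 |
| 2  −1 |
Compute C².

[[10, −9], [6, −5]]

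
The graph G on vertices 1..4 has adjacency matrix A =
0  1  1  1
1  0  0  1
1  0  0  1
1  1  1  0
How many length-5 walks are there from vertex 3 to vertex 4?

29

The number of length-5 walks from vertex 3 to vertex 4 is entry (3,4) of A^5, where A is the adjacency matrix.
A^2 = [[3, 1, 1, 2], [1, 2, 2, 1], [1, 2, 2, 1], [2, 1, 1, 3]]
A^3 = [[4, 5, 5, 5], [5, 2, 2, 5], [5, 2, 2, 5], [5, 5, 5, 4]]
A^4 = [[15, 9, 9, 14], [9, 10, 10, 9], [9, 10, 10, 9], [14, 9, 9, 15]]
A^5 = [[32, 29, 29, 33], [29, 18, 18, 29], [29, 18, 18, 29], [33, 29, 29, 32]]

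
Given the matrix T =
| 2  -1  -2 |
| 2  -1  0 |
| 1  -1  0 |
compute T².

[[0, 1, -4], [2, -1, -4], [0, 0, -2]]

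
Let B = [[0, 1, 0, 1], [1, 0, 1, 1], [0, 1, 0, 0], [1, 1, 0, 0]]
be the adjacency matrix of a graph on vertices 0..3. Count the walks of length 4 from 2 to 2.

3

The number of length-4 walks from vertex 2 to vertex 2 is entry (2,2) of B⁴, where B is the adjacency matrix.
B² = [[2, 1, 1, 1], [1, 3, 0, 1], [1, 0, 1, 1], [1, 1, 1, 2]]
B³ = [[2, 4, 1, 3], [4, 2, 3, 4], [1, 3, 0, 1], [3, 4, 1, 2]]
B⁴ = [[7, 6, 4, 6], [6, 11, 2, 6], [4, 2, 3, 4], [6, 6, 4, 7]]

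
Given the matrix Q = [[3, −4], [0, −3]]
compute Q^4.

[[81, 0], [0, 81]]

Q^2 = [[9, 0], [0, 9]]
Q^3 = [[27, −36], [0, −27]]
Q^4 = [[81, 0], [0, 81]]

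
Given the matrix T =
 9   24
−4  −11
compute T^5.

[[489, 1464], [−244, −731]]

tr T = −2 and det T = −3, so the characteristic polynomial is λ² − (−2)λ + (−3) with roots 1 and −3.
Eigenvectors give P = [[3, −2], [−1, 1]] with P⁻¹ = [[1, 2], [1, 3]], and T = P·diag(1, −3)·P⁻¹.
Then T^5 = P·diag(1, −243)·P⁻¹ = [[3, 486], [−1, −243]] · [[1, 2], [1, 3]] = [[489, 1464], [−244, −731]].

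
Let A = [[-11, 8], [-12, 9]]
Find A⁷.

[[-6563, 4376], [-6564, 4377]]

tr A = -2 and det A = -3, so the characteristic polynomial is λ² − (-2)λ + (-3) with roots 1 and -3.
Eigenvectors give P = [[-2, -1], [-3, -1]] with P⁻¹ = [[1, -1], [-3, 2]], and A = P·diag(1, -3)·P⁻¹.
Then A⁷ = P·diag(1, -2187)·P⁻¹ = [[-2, 2187], [-3, 2187]] · [[1, -1], [-3, 2]] = [[-6563, 4376], [-6564, 4377]].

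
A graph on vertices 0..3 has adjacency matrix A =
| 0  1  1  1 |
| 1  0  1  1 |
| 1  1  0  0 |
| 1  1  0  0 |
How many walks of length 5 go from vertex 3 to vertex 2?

The number of length-5 walks from vertex 3 to vertex 2 is entry (3,2) of A⁵, where A is the adjacency matrix.
A² = [[3, 2, 1, 1], [2, 3, 1, 1], [1, 1, 2, 2], [1, 1, 2, 2]]
A³ = [[4, 5, 5, 5], [5, 4, 5, 5], [5, 5, 2, 2], [5, 5, 2, 2]]
A⁴ = [[15, 14, 9, 9], [14, 15, 9, 9], [9, 9, 10, 10], [9, 9, 10, 10]]
A⁵ = [[32, 33, 29, 29], [33, 32, 29, 29], [29, 29, 18, 18], [29, 29, 18, 18]]

18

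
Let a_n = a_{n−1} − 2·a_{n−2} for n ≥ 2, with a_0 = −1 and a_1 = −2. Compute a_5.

With companion matrix M = [[1, −2], [1, 0]], [a_n, a_{n−1}]ᵀ = M·[a_{n−1}, a_{n−2}]ᵀ, so [a_5, a_4]ᵀ = M^4·[a_1, a_0]ᵀ.
M^4 = [[−1, 6], [−3, 2]], giving [a_5, a_4]ᵀ = [[−4], [4]].

−4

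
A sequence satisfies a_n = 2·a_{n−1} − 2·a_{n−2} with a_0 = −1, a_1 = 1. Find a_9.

16

With companion matrix A = [[2, −2], [1, 0]], [a_n, a_{n−1}]ᵀ = A·[a_{n−1}, a_{n−2}]ᵀ, so [a_9, a_8]ᵀ = A⁸·[a_1, a_0]ᵀ.
A⁸ = [[16, 0], [0, 16]], giving [a_9, a_8]ᵀ = [[16], [−16]].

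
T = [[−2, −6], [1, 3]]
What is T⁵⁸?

T² = T (a projection; rank 1, trace 1), so T⁵⁸ = T.

[[−2, −6], [1, 3]]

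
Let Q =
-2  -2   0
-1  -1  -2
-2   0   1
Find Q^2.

[[6, 6, 4], [7, 3, 0], [2, 4, 1]]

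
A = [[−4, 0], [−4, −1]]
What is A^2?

[[16, 0], [20, 1]]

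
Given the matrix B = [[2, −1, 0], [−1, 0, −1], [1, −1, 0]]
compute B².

[[5, −2, 1], [−3, 2, 0], [3, −1, 1]]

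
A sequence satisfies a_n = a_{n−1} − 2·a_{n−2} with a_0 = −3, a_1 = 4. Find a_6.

14

With companion matrix M = [[1, −2], [1, 0]], [a_n, a_{n−1}]ᵀ = M·[a_{n−1}, a_{n−2}]ᵀ, so [a_6, a_5]ᵀ = M^5·[a_1, a_0]ᵀ.
M^5 = [[5, 2], [−1, 6]], giving [a_6, a_5]ᵀ = [[14], [−22]].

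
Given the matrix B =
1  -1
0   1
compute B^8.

[[1, -8], [0, 1]]

B = I + N where N = [[0, -1], [0, 0]] is strictly upper-triangular, so N^2 = 0.
(I + N)^8 = I + 8·N = [[1, -8], [0, 1]].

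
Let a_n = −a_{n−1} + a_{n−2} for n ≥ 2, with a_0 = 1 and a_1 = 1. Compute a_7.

5

With companion matrix M = [[−1, 1], [1, 0]], [a_n, a_{n−1}]ᵀ = M·[a_{n−1}, a_{n−2}]ᵀ, so [a_7, a_6]ᵀ = M⁶·[a_1, a_0]ᵀ.
M⁶ = [[13, −8], [−8, 5]], giving [a_7, a_6]ᵀ = [[5], [−3]].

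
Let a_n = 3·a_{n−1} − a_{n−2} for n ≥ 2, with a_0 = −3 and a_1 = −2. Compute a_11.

−15127

With companion matrix Q = [[3, −1], [1, 0]], [a_n, a_{n−1}]ᵀ = Q·[a_{n−1}, a_{n−2}]ᵀ, so [a_11, a_10]ᵀ = Q¹⁰·[a_1, a_0]ᵀ.
Q¹⁰ = [[17711, −6765], [6765, −2584]], giving [a_11, a_10]ᵀ = [[−15127], [−5778]].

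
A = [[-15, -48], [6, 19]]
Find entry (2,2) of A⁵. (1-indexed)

tr A = 4 and det A = 3, so the characteristic polynomial is λ² − (4)λ + (3) with roots 1 and 3.
Eigenvectors give P = [[3, -8], [-1, 3]] with P⁻¹ = [[3, 8], [1, 3]], and A = P·diag(1, 3)·P⁻¹.
Then A⁵ = P·diag(1, 243)·P⁻¹ = [[3, -1944], [-1, 729]] · [[3, 8], [1, 3]] = [[-1935, -5808], [726, 2179]].

2179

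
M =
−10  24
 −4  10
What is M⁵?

tr M = 0 and det M = −4, so the characteristic polynomial is λ² − (0)λ + (−4) with roots 2 and −2.
Eigenvectors give P = [[2, −3], [1, −1]] with P⁻¹ = [[−1, 3], [−1, 2]], and M = P·diag(2, −2)·P⁻¹.
Then M⁵ = P·diag(32, −32)·P⁻¹ = [[64, 96], [32, 32]] · [[−1, 3], [−1, 2]] = [[−160, 384], [−64, 160]].

[[−160, 384], [−64, 160]]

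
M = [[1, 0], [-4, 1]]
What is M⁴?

M = I + N where N = [[0, 0], [-4, 0]] is strictly lower-triangular, so N² = 0.
(I + N)⁴ = I + 4·N = [[1, 0], [-16, 1]].

[[1, 0], [-16, 1]]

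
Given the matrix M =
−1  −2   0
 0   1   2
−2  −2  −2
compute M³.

M² = [[1, 0, −4], [−4, −3, −2], [6, 6, 0]]
M³ = [[7, 6, 8], [8, 9, −2], [−6, −6, 12]]

[[7, 6, 8], [8, 9, −2], [−6, −6, 12]]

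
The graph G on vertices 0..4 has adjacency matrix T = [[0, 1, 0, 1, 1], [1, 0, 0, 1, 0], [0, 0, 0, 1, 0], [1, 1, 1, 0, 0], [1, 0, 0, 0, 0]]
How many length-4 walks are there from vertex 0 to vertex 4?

2

The number of length-4 walks from vertex 0 to vertex 4 is entry (0,4) of T⁴, where T is the adjacency matrix.
T² = [[3, 1, 1, 1, 0], [1, 2, 1, 1, 1], [1, 1, 1, 0, 0], [1, 1, 0, 3, 1], [0, 1, 0, 1, 1]]
T³ = [[2, 4, 1, 5, 3], [4, 2, 1, 4, 1], [1, 1, 0, 3, 1], [5, 4, 3, 2, 1], [3, 1, 1, 1, 0]]
T⁴ = [[12, 7, 5, 7, 2], [7, 8, 4, 7, 4], [5, 4, 3, 2, 1], [7, 7, 2, 12, 5], [2, 4, 1, 5, 3]]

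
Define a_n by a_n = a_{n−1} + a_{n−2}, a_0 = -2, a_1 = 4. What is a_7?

36

With companion matrix A = [[1, 1], [1, 0]], [a_n, a_{n−1}]ᵀ = A·[a_{n−1}, a_{n−2}]ᵀ, so [a_7, a_6]ᵀ = A⁶·[a_1, a_0]ᵀ.
A⁶ = [[13, 8], [8, 5]], giving [a_7, a_6]ᵀ = [[36], [22]].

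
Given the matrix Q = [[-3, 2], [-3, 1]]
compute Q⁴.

Q² = [[3, -4], [6, -5]]
Q³ = [[3, 2], [-3, 7]]
Q⁴ = [[-15, 8], [-12, 1]]

[[-15, 8], [-12, 1]]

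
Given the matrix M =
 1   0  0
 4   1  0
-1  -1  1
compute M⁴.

[[1, 0, 0], [16, 1, 0], [-28, -4, 1]]

M = I + N where N = [[0, 0, 0], [4, 0, 0], [-1, -1, 0]] is strictly lower-triangular, so N³ = 0.
(I + N)⁴ = I + 4·N + 6·N² = [[1, 0, 0], [16, 1, 0], [-28, -4, 1]].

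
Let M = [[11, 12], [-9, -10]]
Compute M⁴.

[[61, 60], [-45, -44]]

tr M = 1 and det M = -2, so the characteristic polynomial is λ² − (1)λ + (-2) with roots 2 and -1.
Eigenvectors give P = [[4, 1], [-3, -1]] with P⁻¹ = [[1, 1], [-3, -4]], and M = P·diag(2, -1)·P⁻¹.
Then M⁴ = P·diag(16, 1)·P⁻¹ = [[64, 1], [-48, -1]] · [[1, 1], [-3, -4]] = [[61, 60], [-45, -44]].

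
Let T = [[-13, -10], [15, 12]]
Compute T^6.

tr T = -1 and det T = -6, so the characteristic polynomial is λ² − (-1)λ + (-6) with roots 2 and -3.
Eigenvectors give P = [[-2, -1], [3, 1]] with P⁻¹ = [[1, 1], [-3, -2]], and T = P·diag(2, -3)·P⁻¹.
Then T^6 = P·diag(64, 729)·P⁻¹ = [[-128, -729], [192, 729]] · [[1, 1], [-3, -2]] = [[2059, 1330], [-1995, -1266]].

[[2059, 1330], [-1995, -1266]]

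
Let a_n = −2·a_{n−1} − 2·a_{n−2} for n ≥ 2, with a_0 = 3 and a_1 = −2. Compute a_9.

−32

With companion matrix C = [[−2, −2], [1, 0]], [a_n, a_{n−1}]ᵀ = C·[a_{n−1}, a_{n−2}]ᵀ, so [a_9, a_8]ᵀ = C⁸·[a_1, a_0]ᵀ.
C⁸ = [[16, 0], [0, 16]], giving [a_9, a_8]ᵀ = [[−32], [48]].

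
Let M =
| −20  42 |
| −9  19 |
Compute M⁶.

[[442, −882], [189, −377]]

tr M = −1 and det M = −2, so the characteristic polynomial is λ² − (−1)λ + (−2) with roots −2 and 1.
Eigenvectors give P = [[7, 2], [3, 1]] with P⁻¹ = [[1, −2], [−3, 7]], and M = P·diag(−2, 1)·P⁻¹.
Then M⁶ = P·diag(64, 1)·P⁻¹ = [[448, 2], [192, 1]] · [[1, −2], [−3, 7]] = [[442, −882], [189, −377]].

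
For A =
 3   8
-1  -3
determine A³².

[[1, 0], [0, 1]]

A² = I (check: tr A = 0 and det A = -1), so A³² = I since 32 is even.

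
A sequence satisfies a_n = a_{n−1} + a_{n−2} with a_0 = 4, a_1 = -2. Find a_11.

With companion matrix Q = [[1, 1], [1, 0]], [a_n, a_{n−1}]ᵀ = Q·[a_{n−1}, a_{n−2}]ᵀ, so [a_11, a_10]ᵀ = Q¹⁰·[a_1, a_0]ᵀ.
Q¹⁰ = [[89, 55], [55, 34]], giving [a_11, a_10]ᵀ = [[42], [26]].

42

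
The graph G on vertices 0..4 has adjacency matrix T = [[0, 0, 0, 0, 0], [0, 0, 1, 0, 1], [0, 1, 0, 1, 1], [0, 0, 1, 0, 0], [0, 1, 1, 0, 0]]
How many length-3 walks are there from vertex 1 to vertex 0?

0

The number of length-3 walks from vertex 1 to vertex 0 is entry (1,0) of T³, where T is the adjacency matrix.
T² = [[0, 0, 0, 0, 0], [0, 2, 1, 1, 1], [0, 1, 3, 0, 1], [0, 1, 0, 1, 1], [0, 1, 1, 1, 2]]
T³ = [[0, 0, 0, 0, 0], [0, 2, 4, 1, 3], [0, 4, 2, 3, 4], [0, 1, 3, 0, 1], [0, 3, 4, 1, 2]]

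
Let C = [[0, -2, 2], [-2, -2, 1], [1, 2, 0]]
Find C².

[[6, 8, -2], [5, 10, -6], [-4, -6, 4]]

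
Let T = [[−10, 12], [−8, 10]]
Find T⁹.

tr T = 0 and det T = −4, so the characteristic polynomial is λ² − (0)λ + (−4) with roots 2 and −2.
Eigenvectors give P = [[1, 3], [1, 2]] with P⁻¹ = [[−2, 3], [1, −1]], and T = P·diag(2, −2)·P⁻¹.
Then T⁹ = P·diag(512, −512)·P⁻¹ = [[512, −1536], [512, −1024]] · [[−2, 3], [1, −1]] = [[−2560, 3072], [−2048, 2560]].

[[−2560, 3072], [−2048, 2560]]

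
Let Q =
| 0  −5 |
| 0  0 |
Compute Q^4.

Q is strictly triangular, hence nilpotent: Q^2 = 0, so Q^4 = 0.

[[0, 0], [0, 0]]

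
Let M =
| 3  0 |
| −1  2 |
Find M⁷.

[[2187, 0], [−2059, 128]]

tr M = 5 and det M = 6, so the characteristic polynomial is λ² − (5)λ + (6) with roots 3 and 2.
Eigenvectors give P = [[−1, 0], [1, 1]] with P⁻¹ = [[−1, 0], [1, 1]], and M = P·diag(3, 2)·P⁻¹.
Then M⁷ = P·diag(2187, 128)·P⁻¹ = [[−2187, 0], [2187, 128]] · [[−1, 0], [1, 1]] = [[2187, 0], [−2059, 128]].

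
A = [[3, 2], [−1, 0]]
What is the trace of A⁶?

tr A = 3 and det A = 2, so the characteristic polynomial is λ² − (3)λ + (2) with roots 2 and 1.
Eigenvectors give P = [[−2, 1], [1, −1]] with P⁻¹ = [[−1, −1], [−1, −2]], and A = P·diag(2, 1)·P⁻¹.
Then A⁶ = P·diag(64, 1)·P⁻¹ = [[−128, 1], [64, −1]] · [[−1, −1], [−1, −2]] = [[127, 126], [−63, −62]].

65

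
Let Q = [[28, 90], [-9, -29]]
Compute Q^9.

tr Q = -1 and det Q = -2, so the characteristic polynomial is λ² − (-1)λ + (-2) with roots 1 and -2.
Eigenvectors give P = [[-10, 3], [3, -1]] with P⁻¹ = [[-1, -3], [-3, -10]], and Q = P·diag(1, -2)·P⁻¹.
Then Q^9 = P·diag(1, -512)·P⁻¹ = [[-10, -1536], [3, 512]] · [[-1, -3], [-3, -10]] = [[4618, 15390], [-1539, -5129]].

[[4618, 15390], [-1539, -5129]]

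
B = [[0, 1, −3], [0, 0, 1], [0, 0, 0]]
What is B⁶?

B is strictly triangular, hence nilpotent: B³ = 0, so B⁶ = 0.

[[0, 0, 0], [0, 0, 0], [0, 0, 0]]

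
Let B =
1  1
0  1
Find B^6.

[[1, 6], [0, 1]]

B = I + N where N = [[0, 1], [0, 0]] is strictly upper-triangular, so N^2 = 0.
(I + N)^6 = I + 6·N = [[1, 6], [0, 1]].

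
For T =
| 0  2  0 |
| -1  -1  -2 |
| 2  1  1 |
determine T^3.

[[-6, -6, 0], [3, -3, 6], [-6, -3, -9]]

T^2 = [[-2, -2, -4], [-3, -3, 0], [1, 4, -1]]
T^3 = [[-6, -6, 0], [3, -3, 6], [-6, -3, -9]]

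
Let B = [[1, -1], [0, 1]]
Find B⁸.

[[1, -8], [0, 1]]

B = I + N where N = [[0, -1], [0, 0]] is strictly upper-triangular, so N² = 0.
(I + N)⁸ = I + 8·N = [[1, -8], [0, 1]].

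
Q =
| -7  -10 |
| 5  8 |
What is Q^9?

tr Q = 1 and det Q = -6, so the characteristic polynomial is λ² − (1)λ + (-6) with roots -2 and 3.
Eigenvectors give P = [[2, -1], [-1, 1]] with P⁻¹ = [[1, 1], [1, 2]], and Q = P·diag(-2, 3)·P⁻¹.
Then Q^9 = P·diag(-512, 19683)·P⁻¹ = [[-1024, -19683], [512, 19683]] · [[1, 1], [1, 2]] = [[-20707, -40390], [20195, 39878]].

[[-20707, -40390], [20195, 39878]]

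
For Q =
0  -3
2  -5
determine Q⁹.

tr Q = -5 and det Q = 6, so the characteristic polynomial is λ² − (-5)λ + (6) with roots -3 and -2.
Eigenvectors give P = [[1, 3], [1, 2]] with P⁻¹ = [[-2, 3], [1, -1]], and Q = P·diag(-3, -2)·P⁻¹.
Then Q⁹ = P·diag(-19683, -512)·P⁻¹ = [[-19683, -1536], [-19683, -1024]] · [[-2, 3], [1, -1]] = [[37830, -57513], [38342, -58025]].

[[37830, -57513], [38342, -58025]]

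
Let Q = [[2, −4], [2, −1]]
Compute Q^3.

[[−16, 20], [−10, −1]]

Q^2 = [[−4, −4], [2, −7]]
Q^3 = [[−16, 20], [−10, −1]]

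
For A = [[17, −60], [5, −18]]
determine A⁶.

[[−1931, 7980], [−665, 2724]]

tr A = −1 and det A = −6, so the characteristic polynomial is λ² − (−1)λ + (−6) with roots 2 and −3.
Eigenvectors give P = [[−4, 3], [−1, 1]] with P⁻¹ = [[−1, 3], [−1, 4]], and A = P·diag(2, −3)·P⁻¹.
Then A⁶ = P·diag(64, 729)·P⁻¹ = [[−256, 2187], [−64, 729]] · [[−1, 3], [−1, 4]] = [[−1931, 7980], [−665, 2724]].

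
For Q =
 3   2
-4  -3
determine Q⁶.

[[1, 0], [0, 1]]

Q² = I (check: tr Q = 0 and det Q = -1), so Q⁶ = I since 6 is even.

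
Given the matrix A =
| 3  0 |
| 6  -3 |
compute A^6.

[[729, 0], [0, 729]]

tr A = 0 and det A = -9, so the characteristic polynomial is λ² − (0)λ + (-9) with roots 3 and -3.
Eigenvectors give P = [[1, 0], [1, -1]] with P⁻¹ = [[1, 0], [1, -1]], and A = P·diag(3, -3)·P⁻¹.
Then A^6 = P·diag(729, 729)·P⁻¹ = [[729, 0], [729, -729]] · [[1, 0], [1, -1]] = [[729, 0], [0, 729]].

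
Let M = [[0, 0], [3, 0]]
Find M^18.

M is strictly triangular, hence nilpotent: M^2 = 0, so M^18 = 0.

[[0, 0], [0, 0]]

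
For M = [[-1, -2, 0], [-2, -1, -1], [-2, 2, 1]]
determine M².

[[5, 4, 2], [6, 3, 0], [-4, 4, -1]]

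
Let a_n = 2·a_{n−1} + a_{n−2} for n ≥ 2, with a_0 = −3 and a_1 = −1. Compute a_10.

−5333

With companion matrix C = [[2, 1], [1, 0]], [a_n, a_{n−1}]ᵀ = C·[a_{n−1}, a_{n−2}]ᵀ, so [a_10, a_9]ᵀ = C^9·[a_1, a_0]ᵀ.
C^9 = [[2378, 985], [985, 408]], giving [a_10, a_9]ᵀ = [[−5333], [−2209]].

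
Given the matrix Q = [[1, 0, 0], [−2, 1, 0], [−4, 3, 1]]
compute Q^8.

Q = I + N where N = [[0, 0, 0], [−2, 0, 0], [−4, 3, 0]] is strictly lower-triangular, so N^3 = 0.
(I + N)^8 = I + 8·N + 28·N^2 = [[1, 0, 0], [−16, 1, 0], [−200, 24, 1]].

[[1, 0, 0], [−16, 1, 0], [−200, 24, 1]]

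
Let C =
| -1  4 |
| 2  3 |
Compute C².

[[9, 8], [4, 17]]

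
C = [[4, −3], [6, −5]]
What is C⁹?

[[514, −513], [1026, −1025]]

tr C = −1 and det C = −2, so the characteristic polynomial is λ² − (−1)λ + (−2) with roots −2 and 1.
Eigenvectors give P = [[−1, −1], [−2, −1]] with P⁻¹ = [[1, −1], [−2, 1]], and C = P·diag(−2, 1)·P⁻¹.
Then C⁹ = P·diag(−512, 1)·P⁻¹ = [[512, −1], [1024, −1]] · [[1, −1], [−2, 1]] = [[514, −513], [1026, −1025]].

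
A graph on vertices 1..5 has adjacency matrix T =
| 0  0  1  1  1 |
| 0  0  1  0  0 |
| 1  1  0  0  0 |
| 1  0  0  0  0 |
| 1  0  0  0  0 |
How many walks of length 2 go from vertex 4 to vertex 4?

1

The number of length-2 walks from vertex 4 to vertex 4 is entry (4,4) of T², where T is the adjacency matrix.
T² = [[3, 1, 0, 0, 0], [1, 1, 0, 0, 0], [0, 0, 2, 1, 1], [0, 0, 1, 1, 1], [0, 0, 1, 1, 1]]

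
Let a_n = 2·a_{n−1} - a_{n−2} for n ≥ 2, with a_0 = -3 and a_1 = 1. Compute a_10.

37

With companion matrix B = [[2, -1], [1, 0]], [a_n, a_{n−1}]ᵀ = B·[a_{n−1}, a_{n−2}]ᵀ, so [a_10, a_9]ᵀ = B^9·[a_1, a_0]ᵀ.
B^9 = [[10, -9], [9, -8]], giving [a_10, a_9]ᵀ = [[37], [33]].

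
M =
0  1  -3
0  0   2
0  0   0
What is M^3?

[[0, 0, 0], [0, 0, 0], [0, 0, 0]]

M is strictly triangular, hence nilpotent: M^3 = 0, so M^3 = 0.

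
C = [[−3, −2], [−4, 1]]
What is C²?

[[17, 4], [8, 9]]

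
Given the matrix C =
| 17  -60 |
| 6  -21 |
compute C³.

[[233, -780], [78, -261]]

tr C = -4 and det C = 3, so the characteristic polynomial is λ² − (-4)λ + (3) with roots -3 and -1.
Eigenvectors give P = [[3, 10], [1, 3]] with P⁻¹ = [[-3, 10], [1, -3]], and C = P·diag(-3, -1)·P⁻¹.
Then C³ = P·diag(-27, -1)·P⁻¹ = [[-81, -10], [-27, -3]] · [[-3, 10], [1, -3]] = [[233, -780], [78, -261]].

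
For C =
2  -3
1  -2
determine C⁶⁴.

[[1, 0], [0, 1]]

C² = I (check: tr C = 0 and det C = -1), so C⁶⁴ = I since 64 is even.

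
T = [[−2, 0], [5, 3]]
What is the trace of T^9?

19171

tr T = 1 and det T = −6, so the characteristic polynomial is λ² − (1)λ + (−6) with roots −2 and 3.
Eigenvectors give P = [[−1, 0], [1, −1]] with P⁻¹ = [[−1, 0], [−1, −1]], and T = P·diag(−2, 3)·P⁻¹.
Then T^9 = P·diag(−512, 19683)·P⁻¹ = [[512, 0], [−512, −19683]] · [[−1, 0], [−1, −1]] = [[−512, 0], [20195, 19683]].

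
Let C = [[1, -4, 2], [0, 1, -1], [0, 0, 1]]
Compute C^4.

[[1, -16, 32], [0, 1, -4], [0, 0, 1]]

C = I + N where N = [[0, -4, 2], [0, 0, -1], [0, 0, 0]] is strictly upper-triangular, so N^3 = 0.
(I + N)^4 = I + 4·N + 6·N^2 = [[1, -16, 32], [0, 1, -4], [0, 0, 1]].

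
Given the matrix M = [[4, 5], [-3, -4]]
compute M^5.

[[4, 5], [-3, -4]]

M² = I (check: tr M = 0 and det M = -1), so M^5 = M since 5 is odd.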